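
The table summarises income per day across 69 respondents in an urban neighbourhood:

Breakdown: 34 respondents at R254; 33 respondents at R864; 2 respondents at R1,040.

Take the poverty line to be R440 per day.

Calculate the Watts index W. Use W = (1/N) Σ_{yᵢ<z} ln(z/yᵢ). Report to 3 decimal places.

Below the line: 34×R254 (q = 34 of N = 69).
ln(z/y) terms: ln(440/254) = 0.5494 (×34).
W = 18.680976 / 69 = 0.271.

0.271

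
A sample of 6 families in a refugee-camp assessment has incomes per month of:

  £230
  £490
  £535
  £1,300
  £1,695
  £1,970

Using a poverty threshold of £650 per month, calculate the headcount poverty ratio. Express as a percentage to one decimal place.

3 of the 6 families have income below £650.
H = 3/6 = 50.0%.

50.0%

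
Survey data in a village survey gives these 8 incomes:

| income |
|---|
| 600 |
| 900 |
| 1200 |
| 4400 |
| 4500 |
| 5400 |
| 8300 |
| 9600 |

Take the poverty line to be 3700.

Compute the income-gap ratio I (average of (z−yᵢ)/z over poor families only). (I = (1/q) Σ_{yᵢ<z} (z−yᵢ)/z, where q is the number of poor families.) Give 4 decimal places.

Below z: 600, 900, 1200 (q = 3 of N = 8).
Relative gaps: 0.8378, 0.7568, 0.6757; sum = 2.270270.
The income-gap ratio divides by q (the poor only): 2.270270 / 3 = 0.7568.

0.7568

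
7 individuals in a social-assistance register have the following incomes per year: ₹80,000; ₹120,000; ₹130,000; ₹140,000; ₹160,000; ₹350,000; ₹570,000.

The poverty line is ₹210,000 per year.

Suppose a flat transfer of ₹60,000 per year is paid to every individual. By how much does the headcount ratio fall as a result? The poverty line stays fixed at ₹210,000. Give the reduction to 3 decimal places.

0.143

Before: below the line — ₹80,000, ₹120,000, ₹130,000, ₹140,000, ₹160,000; headcount ratio = 0.71429.
After the ₹60,000 transfer: below the line — ₹140,000, ₹180,000, ₹190,000, ₹200,000; headcount ratio = 0.57143.
Reduction = 0.71429 − 0.57143 = 0.143.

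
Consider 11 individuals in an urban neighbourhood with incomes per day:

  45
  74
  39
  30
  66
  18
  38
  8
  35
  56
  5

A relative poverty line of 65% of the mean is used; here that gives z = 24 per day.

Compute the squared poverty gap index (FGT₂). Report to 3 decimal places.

0.103

Below z: 5, 8, 18 (q = 3 of N = 11).
Relative gaps: (24−5)/24 = 0.7917; (24−8)/24 = 0.6667; (24−18)/24 = 0.2500.
Squared: 0.6267; 0.4444; 0.0625.
Sum = 1.133681; P₂ = 1.133681 / 11 = 0.103.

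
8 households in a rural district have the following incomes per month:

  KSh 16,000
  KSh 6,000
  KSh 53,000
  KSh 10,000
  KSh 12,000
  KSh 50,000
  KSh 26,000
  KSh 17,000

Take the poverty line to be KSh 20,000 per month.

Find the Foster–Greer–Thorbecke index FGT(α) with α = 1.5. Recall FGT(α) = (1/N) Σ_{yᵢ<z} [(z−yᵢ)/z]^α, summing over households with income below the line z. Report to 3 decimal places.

0.167

Incomes under z: KSh 6,000, KSh 10,000, KSh 12,000, KSh 16,000, KSh 17,000 (q = 5 of N = 8).
Normalized shortfalls: (20000−6000)/20000 = 0.7000; (20000−10000)/20000 = 0.5000; (20000−12000)/20000 = 0.4000; (20000−16000)/20000 = 0.2000; (20000−17000)/20000 = 0.1500.
Raised to α = 1.5: 0.58566; 0.35355; 0.25298; 0.08944; 0.05809.
Sum = 1.339735; FGT(1.5) = 1.339735 / 8 = 0.167.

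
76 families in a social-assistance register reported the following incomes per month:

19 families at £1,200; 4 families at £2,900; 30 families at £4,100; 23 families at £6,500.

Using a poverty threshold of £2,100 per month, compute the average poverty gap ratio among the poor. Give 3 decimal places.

0.429

Incomes under z: 19×£1,200 (q = 19 of N = 76).
Relative gaps: 0.4286 (×19); sum = 8.142857.
The income-gap ratio divides by q (the poor only): 8.142857 / 19 = 0.429.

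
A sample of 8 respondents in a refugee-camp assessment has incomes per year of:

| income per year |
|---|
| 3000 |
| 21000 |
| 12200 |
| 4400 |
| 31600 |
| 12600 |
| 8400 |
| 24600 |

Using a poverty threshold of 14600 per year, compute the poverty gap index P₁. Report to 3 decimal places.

Incomes under z: 3000, 4400, 8400, 12200, 12600 (q = 5 of N = 8).
Relative gaps: (14600−3000)/14600 = 0.7945; (14600−4400)/14600 = 0.6986; (14600−8400)/14600 = 0.4247; (14600−12200)/14600 = 0.1644; (14600−12600)/14600 = 0.1370.
Σ = 2.219178. Dividing by the full population N = 8 gives P₁ = 0.277.

0.277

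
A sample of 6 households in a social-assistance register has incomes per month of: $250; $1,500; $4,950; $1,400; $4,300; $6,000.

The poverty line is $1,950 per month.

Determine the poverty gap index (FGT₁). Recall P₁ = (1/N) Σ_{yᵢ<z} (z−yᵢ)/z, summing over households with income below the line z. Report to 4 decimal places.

Below z: $250, $1,400, $1,500 (q = 3 of N = 6).
Gap ratios (z−y)/z: (1950−250)/1950 = 0.8718; (1950−1400)/1950 = 0.2821; (1950−1500)/1950 = 0.2308.
Σ = 1.384615. Dividing by the full population N = 6 gives P₁ = 0.2308.

0.2308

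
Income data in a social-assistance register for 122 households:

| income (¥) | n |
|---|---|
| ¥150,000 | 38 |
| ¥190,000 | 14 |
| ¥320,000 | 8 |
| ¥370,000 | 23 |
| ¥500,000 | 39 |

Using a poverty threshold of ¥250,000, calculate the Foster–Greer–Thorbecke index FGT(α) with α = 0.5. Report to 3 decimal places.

0.253

Poor units: 38×¥150,000, 14×¥190,000 (q = 52 of N = 122).
Relative gaps: (250000−150000)/250000 = 0.4000 (×38); (250000−190000)/250000 = 0.2400 (×14).
Raised to α = 0.5: 0.63246 (×38); 0.48990 (×14).
Sum = 30.891881; FGT(0.5) = 30.891881 / 122 = 0.253.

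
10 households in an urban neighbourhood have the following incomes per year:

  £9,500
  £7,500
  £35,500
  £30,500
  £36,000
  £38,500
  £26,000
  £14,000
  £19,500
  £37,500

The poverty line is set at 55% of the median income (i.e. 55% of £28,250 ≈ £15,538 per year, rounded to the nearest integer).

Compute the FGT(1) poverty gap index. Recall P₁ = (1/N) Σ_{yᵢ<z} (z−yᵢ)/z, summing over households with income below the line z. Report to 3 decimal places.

0.100

Below the line: £7,500, £9,500, £14,000 (q = 3 of N = 10).
Relative gaps: (15538−7500)/15538 = 0.5173; (15538−9500)/15538 = 0.3886; (15538−14000)/15538 = 0.0990.
Sum of shortfalls = 1.004891; P₁ averages over all N: 1.004891 / 10 = 0.100.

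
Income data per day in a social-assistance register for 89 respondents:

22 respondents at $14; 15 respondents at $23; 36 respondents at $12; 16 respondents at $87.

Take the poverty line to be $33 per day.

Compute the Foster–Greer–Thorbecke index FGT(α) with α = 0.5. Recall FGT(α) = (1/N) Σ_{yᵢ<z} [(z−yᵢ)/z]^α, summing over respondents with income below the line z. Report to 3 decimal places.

0.603

Poor units: 36×$12, 22×$14, 15×$23 (q = 73 of N = 89).
Normalized shortfalls: (33−12)/33 = 0.6364 (×36); (33−14)/33 = 0.5758 (×22); (33−23)/33 = 0.3030 (×15).
Raised to α = 0.5: 0.79772 (×36); 0.75879 (×22); 0.55048 (×15).
Sum = 53.668606; FGT(0.5) = 53.668606 / 89 = 0.603.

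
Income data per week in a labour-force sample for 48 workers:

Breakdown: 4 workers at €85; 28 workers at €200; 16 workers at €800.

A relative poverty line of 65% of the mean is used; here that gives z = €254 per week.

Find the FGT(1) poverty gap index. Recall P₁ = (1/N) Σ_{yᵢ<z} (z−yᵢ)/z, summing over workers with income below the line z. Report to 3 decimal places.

Incomes under z: 4×€85, 28×€200 (q = 32 of N = 48).
Relative gaps: (254−85)/254 = 0.6654 (×4); (254−200)/254 = 0.2126 (×28).
Sum of shortfalls = 8.614173; P₁ averages over all N: 8.614173 / 48 = 0.179.

0.179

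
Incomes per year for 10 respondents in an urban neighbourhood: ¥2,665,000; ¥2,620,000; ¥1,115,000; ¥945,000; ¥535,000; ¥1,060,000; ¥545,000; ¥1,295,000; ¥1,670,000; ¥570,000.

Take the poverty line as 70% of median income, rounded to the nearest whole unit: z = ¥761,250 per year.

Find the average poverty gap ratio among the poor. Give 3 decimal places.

0.278

Incomes under z: ¥535,000, ¥545,000, ¥570,000 (q = 3 of N = 10).
Relative gaps: 0.2972, 0.2841, 0.2512; sum = 0.832512.
The income-gap ratio divides by q (the poor only): 0.832512 / 3 = 0.278.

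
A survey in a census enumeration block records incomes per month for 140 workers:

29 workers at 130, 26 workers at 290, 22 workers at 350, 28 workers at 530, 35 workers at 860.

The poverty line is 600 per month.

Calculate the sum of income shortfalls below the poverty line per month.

29150

Incomes under z: 29×130, 26×290, 22×350, 28×530 (q = 105 of N = 140).
Individual gaps: 29×(600−130) = 13630; 26×(600−290) = 8060; 22×(600−350) = 5500; 28×(600−530) = 1960.
Aggregate gap = 29150.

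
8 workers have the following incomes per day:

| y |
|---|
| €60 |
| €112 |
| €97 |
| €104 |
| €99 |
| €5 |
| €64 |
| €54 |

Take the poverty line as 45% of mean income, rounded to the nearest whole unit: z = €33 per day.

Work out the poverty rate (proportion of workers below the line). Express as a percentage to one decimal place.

12.5%

1 of the 8 workers have income below €33.
H = 1/8 = 12.5%.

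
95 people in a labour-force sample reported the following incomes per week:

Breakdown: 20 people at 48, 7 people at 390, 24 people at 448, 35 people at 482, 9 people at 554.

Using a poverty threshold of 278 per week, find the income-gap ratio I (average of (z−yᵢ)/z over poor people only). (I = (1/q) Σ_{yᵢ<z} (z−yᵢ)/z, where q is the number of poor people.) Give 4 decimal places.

0.8273

Below the line: 20×48 (q = 20 of N = 95).
Shortfall ratios (z−y)/z: 0.8273 (×20); sum = 16.546763.
The income-gap ratio divides by q (the poor only): 16.546763 / 20 = 0.8273.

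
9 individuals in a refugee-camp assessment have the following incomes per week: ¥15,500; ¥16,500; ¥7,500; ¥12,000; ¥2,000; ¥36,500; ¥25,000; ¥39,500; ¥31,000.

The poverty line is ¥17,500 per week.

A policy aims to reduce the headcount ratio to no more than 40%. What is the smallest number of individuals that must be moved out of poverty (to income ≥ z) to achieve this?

5 of the 9 individuals are poor, so H = 5/9 = 0.556.
A headcount ratio of at most 40% allows at most ⌊0.40 × 9⌋ = 3 poor individuals.
So at least 5 − 3 = 2 must be lifted.

2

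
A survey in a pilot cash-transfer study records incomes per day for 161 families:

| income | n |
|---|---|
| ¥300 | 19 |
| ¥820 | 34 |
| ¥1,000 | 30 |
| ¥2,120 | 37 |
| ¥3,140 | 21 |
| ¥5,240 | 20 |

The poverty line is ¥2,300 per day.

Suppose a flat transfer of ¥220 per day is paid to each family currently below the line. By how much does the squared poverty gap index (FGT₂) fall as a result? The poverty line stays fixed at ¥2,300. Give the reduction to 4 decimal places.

0.0625

Before: below the line — 19×¥300, 34×¥820, 30×¥1,000, 37×¥2,120; squared poverty gap index (FGT₂) = 0.237613.
After the ¥220 transfer: below the line — 19×¥520, 34×¥1,040, 30×¥1,220; squared poverty gap index (FGT₂) = 0.175146.
Reduction = 0.237613 − 0.175146 = 0.0625.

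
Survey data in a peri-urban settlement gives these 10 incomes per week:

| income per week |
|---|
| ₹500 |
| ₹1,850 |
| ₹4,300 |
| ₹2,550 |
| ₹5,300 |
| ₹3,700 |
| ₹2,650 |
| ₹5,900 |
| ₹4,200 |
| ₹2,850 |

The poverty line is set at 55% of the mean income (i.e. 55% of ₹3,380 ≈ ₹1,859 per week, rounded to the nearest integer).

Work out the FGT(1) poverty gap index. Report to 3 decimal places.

0.074

Below z: ₹500, ₹1,850 (q = 2 of N = 10).
Normalized shortfalls: (1859−500)/1859 = 0.7310; (1859−1850)/1859 = 0.0048.
Sum of shortfalls = 0.735880; P₁ averages over all N: 0.735880 / 10 = 0.074.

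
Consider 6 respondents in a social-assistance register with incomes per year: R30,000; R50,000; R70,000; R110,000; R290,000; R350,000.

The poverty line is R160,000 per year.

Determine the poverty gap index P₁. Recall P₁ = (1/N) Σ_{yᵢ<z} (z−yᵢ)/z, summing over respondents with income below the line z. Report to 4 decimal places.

Poor units: R30,000, R50,000, R70,000, R110,000 (q = 4 of N = 6).
Relative gaps: (160000−30000)/160000 = 0.8125; (160000−50000)/160000 = 0.6875; (160000−70000)/160000 = 0.5625; (160000−110000)/160000 = 0.3125.
Σ = 2.375000. Dividing by the full population N = 6 gives P₁ = 0.3958.

0.3958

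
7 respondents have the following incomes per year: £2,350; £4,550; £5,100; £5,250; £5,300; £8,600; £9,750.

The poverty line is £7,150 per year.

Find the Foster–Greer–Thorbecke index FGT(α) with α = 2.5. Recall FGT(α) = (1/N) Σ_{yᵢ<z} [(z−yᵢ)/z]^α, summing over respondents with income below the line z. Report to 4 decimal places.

0.0805

Poor units: £2,350, £4,550, £5,100, £5,250, £5,300 (q = 5 of N = 7).
Gap ratios (z−y)/z: (7150−2350)/7150 = 0.6713; (7150−4550)/7150 = 0.3636; (7150−5100)/7150 = 0.2867; (7150−5250)/7150 = 0.2657; (7150−5300)/7150 = 0.2587.
Raised to α = 2.5: 0.36926; 0.07974; 0.04402; 0.03640; 0.03405.
Sum = 0.563475; FGT(2.5) = 0.563475 / 7 = 0.0805.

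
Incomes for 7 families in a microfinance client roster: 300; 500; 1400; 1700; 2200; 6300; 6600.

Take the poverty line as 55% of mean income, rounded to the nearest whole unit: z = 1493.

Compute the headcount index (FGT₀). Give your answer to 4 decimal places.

3 of the 7 families have income below 1493.
H = 3/7 = 0.4286.

0.4286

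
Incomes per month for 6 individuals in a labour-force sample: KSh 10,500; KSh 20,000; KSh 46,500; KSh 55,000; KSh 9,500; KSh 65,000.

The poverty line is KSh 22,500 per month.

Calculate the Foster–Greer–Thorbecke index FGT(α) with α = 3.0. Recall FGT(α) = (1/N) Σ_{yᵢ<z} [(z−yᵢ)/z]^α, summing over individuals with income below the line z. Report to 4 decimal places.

Below z: KSh 9,500, KSh 10,500, KSh 20,000 (q = 3 of N = 6).
Shortfall ratios: (22500−9500)/22500 = 0.5778; (22500−10500)/22500 = 0.5333; (22500−20000)/22500 = 0.1111.
Raised to α = 3.0: 0.19288; 0.15170; 0.00137.
Sum = 0.345953; FGT(3.0) = 0.345953 / 6 = 0.0577.

0.0577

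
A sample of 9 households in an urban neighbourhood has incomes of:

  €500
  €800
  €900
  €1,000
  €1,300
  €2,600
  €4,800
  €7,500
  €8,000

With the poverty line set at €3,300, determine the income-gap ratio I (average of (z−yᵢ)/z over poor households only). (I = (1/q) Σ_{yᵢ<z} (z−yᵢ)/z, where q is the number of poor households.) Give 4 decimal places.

Incomes under z: €500, €800, €900, €1,000, €1,300, €2,600 (q = 6 of N = 9).
Relative gaps: 0.8485, 0.7576, 0.7273, 0.6970, 0.6061, 0.2121; sum = 3.848485.
I averages over the q = 6 poor units only: 3.848485 / 6 = 0.6414.

0.6414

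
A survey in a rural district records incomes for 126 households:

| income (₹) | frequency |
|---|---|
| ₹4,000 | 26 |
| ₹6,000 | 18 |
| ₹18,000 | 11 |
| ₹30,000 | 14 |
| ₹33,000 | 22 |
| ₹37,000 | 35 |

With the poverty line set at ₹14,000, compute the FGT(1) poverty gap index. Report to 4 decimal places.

Below z: 26×₹4,000, 18×₹6,000 (q = 44 of N = 126).
Shortfall ratios: (14000−4000)/14000 = 0.7143 (×26); (14000−6000)/14000 = 0.5714 (×18).
Sum of shortfalls = 28.857143; P₁ averages over all N: 28.857143 / 126 = 0.2290.

0.2290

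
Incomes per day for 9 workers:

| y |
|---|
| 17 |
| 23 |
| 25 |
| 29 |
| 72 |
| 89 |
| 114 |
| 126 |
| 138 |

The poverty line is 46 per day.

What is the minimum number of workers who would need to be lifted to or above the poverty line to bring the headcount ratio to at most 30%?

2

Currently q = 4 of N = 9 are below the line (H = 0.444).
A headcount ratio of at most 30% allows at most ⌊0.30 × 9⌋ = 2 poor workers.
So at least 4 − 2 = 2 must be lifted.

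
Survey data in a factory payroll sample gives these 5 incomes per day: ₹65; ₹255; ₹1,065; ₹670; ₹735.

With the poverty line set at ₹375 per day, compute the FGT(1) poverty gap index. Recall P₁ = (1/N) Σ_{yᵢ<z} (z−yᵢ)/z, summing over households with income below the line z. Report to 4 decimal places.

Poor units: ₹65, ₹255 (q = 2 of N = 5).
Gap ratios (z−y)/z: (375−65)/375 = 0.8267; (375−255)/375 = 0.3200.
Σ = 1.146667. Dividing by the full population N = 5 gives P₁ = 0.2293.

0.2293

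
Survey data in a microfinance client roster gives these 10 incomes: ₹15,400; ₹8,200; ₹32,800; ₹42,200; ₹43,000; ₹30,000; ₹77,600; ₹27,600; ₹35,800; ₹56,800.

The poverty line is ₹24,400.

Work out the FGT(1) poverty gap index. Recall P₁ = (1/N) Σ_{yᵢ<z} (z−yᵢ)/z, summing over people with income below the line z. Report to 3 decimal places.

Below z: ₹8,200, ₹15,400 (q = 2 of N = 10).
Relative gaps: (24400−8200)/24400 = 0.6639; (24400−15400)/24400 = 0.3689.
Sum of shortfalls = 1.032787; P₁ averages over all N: 1.032787 / 10 = 0.103.

0.103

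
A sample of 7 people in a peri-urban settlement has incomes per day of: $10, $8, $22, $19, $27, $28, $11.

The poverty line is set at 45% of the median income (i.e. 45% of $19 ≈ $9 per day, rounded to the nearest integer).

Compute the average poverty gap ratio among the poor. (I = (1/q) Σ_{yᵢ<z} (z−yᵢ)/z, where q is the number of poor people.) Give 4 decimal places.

0.1111

Poor units: $8 (q = 1 of N = 7).
Relative gaps: 0.1111; sum = 0.111111.
The income-gap ratio divides by q (the poor only): 0.111111 / 1 = 0.1111.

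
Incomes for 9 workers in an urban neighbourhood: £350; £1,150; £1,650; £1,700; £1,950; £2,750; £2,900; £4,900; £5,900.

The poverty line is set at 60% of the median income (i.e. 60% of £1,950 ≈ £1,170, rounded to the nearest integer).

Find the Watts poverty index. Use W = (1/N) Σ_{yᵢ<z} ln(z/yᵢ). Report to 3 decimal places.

0.136

Below z: £350, £1,150 (q = 2 of N = 9).
Log shortfalls: ln(1170/350) = 1.2068; ln(1170/1150) = 0.0172.
W = 1.224068 / 9 = 0.136.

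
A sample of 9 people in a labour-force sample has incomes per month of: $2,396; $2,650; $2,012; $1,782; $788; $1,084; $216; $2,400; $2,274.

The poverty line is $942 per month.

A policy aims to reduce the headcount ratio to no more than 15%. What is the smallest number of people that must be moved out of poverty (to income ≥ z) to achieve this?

2 of the 9 people are poor, so H = 2/9 = 0.222.
A headcount ratio of at most 15% allows at most ⌊0.15 × 9⌋ = 1 poor people.
So at least 2 − 1 = 1 must be lifted.

1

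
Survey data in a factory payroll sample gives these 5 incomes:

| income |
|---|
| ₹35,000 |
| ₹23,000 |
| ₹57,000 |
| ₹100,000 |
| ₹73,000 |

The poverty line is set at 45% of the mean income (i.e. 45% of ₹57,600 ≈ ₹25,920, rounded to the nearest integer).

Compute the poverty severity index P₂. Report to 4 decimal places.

Poor units: ₹23,000 (q = 1 of N = 5).
Gap ratios (z−y)/z: (25920−23000)/25920 = 0.1127.
Squared: 0.0127.
Sum = 0.012691; P₂ = 0.012691 / 5 = 0.0025.

0.0025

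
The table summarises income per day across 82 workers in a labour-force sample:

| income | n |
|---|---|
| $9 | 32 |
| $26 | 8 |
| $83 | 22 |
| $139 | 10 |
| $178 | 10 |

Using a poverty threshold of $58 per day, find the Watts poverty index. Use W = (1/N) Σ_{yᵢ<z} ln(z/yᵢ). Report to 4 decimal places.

Poor units: 32×$9, 8×$26 (q = 40 of N = 82).
Log shortfalls: ln(58/9) = 1.8632 (×32); ln(58/26) = 0.8023 (×8).
W = 66.041762 / 82 = 0.8054.

0.8054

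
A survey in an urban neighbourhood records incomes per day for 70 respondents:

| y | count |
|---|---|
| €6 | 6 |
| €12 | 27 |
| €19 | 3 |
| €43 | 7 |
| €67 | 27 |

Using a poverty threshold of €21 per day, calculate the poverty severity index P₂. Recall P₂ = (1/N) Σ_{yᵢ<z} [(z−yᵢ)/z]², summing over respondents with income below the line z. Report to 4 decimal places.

Poor units: 6×€6, 27×€12, 3×€19 (q = 36 of N = 70).
Gap ratios (z−y)/z: (21−6)/21 = 0.7143 (×6); (21−12)/21 = 0.4286 (×27); (21−19)/21 = 0.0952 (×3).
Squared: 0.5102 (×6); 0.1837 (×27); 0.0091 (×3).
Sum = 8.047619; P₂ = 8.047619 / 70 = 0.1150.

0.1150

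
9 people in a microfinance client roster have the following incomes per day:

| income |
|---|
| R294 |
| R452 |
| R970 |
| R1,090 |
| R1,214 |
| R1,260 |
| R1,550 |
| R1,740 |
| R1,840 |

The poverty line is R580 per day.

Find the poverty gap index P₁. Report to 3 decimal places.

Below the line: R294, R452 (q = 2 of N = 9).
Shortfall ratios: (580−294)/580 = 0.4931; (580−452)/580 = 0.2207.
Sum of shortfalls = 0.713793; P₁ averages over all N: 0.713793 / 9 = 0.079.

0.079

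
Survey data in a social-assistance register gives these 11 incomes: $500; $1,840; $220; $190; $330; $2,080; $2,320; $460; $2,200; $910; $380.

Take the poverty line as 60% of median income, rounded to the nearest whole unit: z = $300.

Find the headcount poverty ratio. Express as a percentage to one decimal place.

18.2%

2 of the 11 families have income below $300.
H = 2/11 = 18.2%.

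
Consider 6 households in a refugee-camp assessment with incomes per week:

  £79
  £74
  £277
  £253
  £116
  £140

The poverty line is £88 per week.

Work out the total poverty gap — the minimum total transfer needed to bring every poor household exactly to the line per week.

£23

Below the line: £74, £79 (q = 2 of N = 6).
Individual gaps: 88−74 = 14; 88−79 = 9.
Aggregate gap = £23.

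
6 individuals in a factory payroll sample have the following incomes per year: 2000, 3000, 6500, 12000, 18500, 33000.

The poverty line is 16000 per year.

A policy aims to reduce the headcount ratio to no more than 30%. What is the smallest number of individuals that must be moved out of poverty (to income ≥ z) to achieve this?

3

Currently q = 4 of N = 6 are below the line (H = 0.667).
A headcount ratio of at most 30% allows at most ⌊0.30 × 6⌋ = 1 poor individuals.
So at least 4 − 1 = 3 must be lifted.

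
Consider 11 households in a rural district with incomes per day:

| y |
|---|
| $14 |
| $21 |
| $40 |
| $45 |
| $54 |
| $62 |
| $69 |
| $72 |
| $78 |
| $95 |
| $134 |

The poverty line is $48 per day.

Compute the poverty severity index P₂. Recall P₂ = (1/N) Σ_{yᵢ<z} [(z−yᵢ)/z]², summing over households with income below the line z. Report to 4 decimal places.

0.0773

Poor units: $14, $21, $40, $45 (q = 4 of N = 11).
Normalized shortfalls: (48−14)/48 = 0.7083; (48−21)/48 = 0.5625; (48−40)/48 = 0.1667; (48−45)/48 = 0.0625.
Squared: 0.5017; 0.3164; 0.0278; 0.0039.
Sum = 0.849826; P₂ = 0.849826 / 11 = 0.0773.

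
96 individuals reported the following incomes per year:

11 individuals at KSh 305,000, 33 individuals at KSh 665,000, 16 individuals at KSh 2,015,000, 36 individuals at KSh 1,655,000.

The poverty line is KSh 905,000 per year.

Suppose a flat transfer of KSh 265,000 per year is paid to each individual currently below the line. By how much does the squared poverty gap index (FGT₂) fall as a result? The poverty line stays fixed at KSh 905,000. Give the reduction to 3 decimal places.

0.059

Before: below the line — 11×KSh 305,000, 33×KSh 665,000; squared poverty gap index (FGT₂) = 0.07454.
After the KSh 265,000 transfer: below the line — 11×KSh 570,000; squared poverty gap index (FGT₂) = 0.01570.
Reduction = 0.07454 − 0.01570 = 0.059.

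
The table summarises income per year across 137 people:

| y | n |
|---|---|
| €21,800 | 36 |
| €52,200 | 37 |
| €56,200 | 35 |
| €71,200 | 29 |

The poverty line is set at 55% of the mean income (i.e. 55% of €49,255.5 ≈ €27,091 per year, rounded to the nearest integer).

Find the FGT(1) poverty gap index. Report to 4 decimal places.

Poor units: 36×€21,800 (q = 36 of N = 137).
Gap ratios (z−y)/z: (27091−21800)/27091 = 0.1953 (×36).
Sum of shortfalls = 7.030970; P₁ averages over all N: 7.030970 / 137 = 0.0513.

0.0513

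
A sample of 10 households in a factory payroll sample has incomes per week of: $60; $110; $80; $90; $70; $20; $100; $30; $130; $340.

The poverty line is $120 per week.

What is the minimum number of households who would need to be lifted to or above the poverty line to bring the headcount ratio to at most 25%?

8 of the 10 households are poor, so H = 8/10 = 0.800.
A headcount ratio of at most 25% allows at most ⌊0.25 × 10⌋ = 2 poor households.
So at least 8 − 2 = 6 must be lifted.

6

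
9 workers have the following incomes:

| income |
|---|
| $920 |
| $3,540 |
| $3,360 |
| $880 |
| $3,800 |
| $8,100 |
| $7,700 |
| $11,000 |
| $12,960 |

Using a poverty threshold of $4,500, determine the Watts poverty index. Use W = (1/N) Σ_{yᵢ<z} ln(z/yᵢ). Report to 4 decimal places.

0.4356

Incomes under z: $880, $920, $3,360, $3,540, $3,800 (q = 5 of N = 9).
Log shortfalls: ln(4500/880) = 1.6319; ln(4500/920) = 1.5875; ln(4500/3360) = 0.2921; ln(4500/3540) = 0.2400; ln(4500/3800) = 0.1691.
W = 3.920533 / 9 = 0.4356.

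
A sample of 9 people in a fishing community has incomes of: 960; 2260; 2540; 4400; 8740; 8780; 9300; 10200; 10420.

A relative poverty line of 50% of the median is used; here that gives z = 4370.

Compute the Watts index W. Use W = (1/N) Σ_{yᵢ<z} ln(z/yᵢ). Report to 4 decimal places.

Incomes under z: 960, 2260, 2540 (q = 3 of N = 9).
ln(z/y) terms: ln(4370/960) = 1.5156; ln(4370/2260) = 0.6594; ln(4370/2540) = 0.5426.
W = 2.717582 / 9 = 0.3020.

0.3020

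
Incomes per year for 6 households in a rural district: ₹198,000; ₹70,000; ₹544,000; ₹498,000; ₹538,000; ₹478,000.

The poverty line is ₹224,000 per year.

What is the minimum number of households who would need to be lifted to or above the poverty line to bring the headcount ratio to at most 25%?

2 of the 6 households are poor, so H = 2/6 = 0.333.
A headcount ratio of at most 25% allows at most ⌊0.25 × 6⌋ = 1 poor households.
So at least 2 − 1 = 1 must be lifted.

1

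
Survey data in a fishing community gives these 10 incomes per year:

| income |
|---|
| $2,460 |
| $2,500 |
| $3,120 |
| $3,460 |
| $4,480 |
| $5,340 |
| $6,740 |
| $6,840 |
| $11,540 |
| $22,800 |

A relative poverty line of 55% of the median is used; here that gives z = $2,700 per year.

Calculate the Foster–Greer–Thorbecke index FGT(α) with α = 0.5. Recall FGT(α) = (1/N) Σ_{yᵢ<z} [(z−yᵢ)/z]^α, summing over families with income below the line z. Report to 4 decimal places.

0.0570

Incomes under z: $2,460, $2,500 (q = 2 of N = 10).
Normalized shortfalls: (2700−2460)/2700 = 0.0889; (2700−2500)/2700 = 0.0741.
Raised to α = 0.5: 0.29814; 0.27217.
Sum = 0.570308; FGT(0.5) = 0.570308 / 10 = 0.0570.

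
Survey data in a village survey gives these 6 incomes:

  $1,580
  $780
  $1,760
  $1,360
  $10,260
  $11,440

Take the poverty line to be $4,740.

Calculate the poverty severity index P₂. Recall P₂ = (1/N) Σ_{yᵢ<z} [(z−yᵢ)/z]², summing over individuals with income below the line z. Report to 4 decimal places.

Poor units: $780, $1,360, $1,580, $1,760 (q = 4 of N = 6).
Gap ratios (z−y)/z: (4740−780)/4740 = 0.8354; (4740−1360)/4740 = 0.7131; (4740−1580)/4740 = 0.6667; (4740−1760)/4740 = 0.6287.
Squared: 0.6980; 0.5085; 0.4444; 0.3953.
Sum = 2.046146; P₂ = 2.046146 / 6 = 0.3410.

0.3410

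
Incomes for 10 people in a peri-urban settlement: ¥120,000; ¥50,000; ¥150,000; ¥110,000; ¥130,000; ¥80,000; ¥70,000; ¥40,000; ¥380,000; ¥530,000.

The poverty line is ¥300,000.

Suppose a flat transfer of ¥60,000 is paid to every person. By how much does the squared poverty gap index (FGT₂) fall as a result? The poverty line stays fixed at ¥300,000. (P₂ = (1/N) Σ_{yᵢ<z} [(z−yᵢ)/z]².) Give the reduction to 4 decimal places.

0.1880

Before: below the line — ¥40,000, ¥50,000, ¥70,000, ¥80,000, ¥110,000, ¥120,000, ¥130,000, ¥150,000; squared poverty gap index (FGT₂) = 0.390333.
After the ¥60,000 transfer: below the line — ¥100,000, ¥110,000, ¥130,000, ¥140,000, ¥170,000, ¥180,000, ¥190,000, ¥210,000; squared poverty gap index (FGT₂) = 0.202333.
Reduction = 0.390333 − 0.202333 = 0.1880.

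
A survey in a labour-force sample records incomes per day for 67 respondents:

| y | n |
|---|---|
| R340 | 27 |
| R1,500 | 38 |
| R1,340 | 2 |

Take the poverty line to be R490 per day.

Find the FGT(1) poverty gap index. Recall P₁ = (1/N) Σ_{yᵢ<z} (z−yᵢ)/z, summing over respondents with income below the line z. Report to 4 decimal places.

Below the line: 27×R340 (q = 27 of N = 67).
Gap ratios (z−y)/z: (490−340)/490 = 0.3061 (×27).
Σ = 8.265306. Dividing by the full population N = 67 gives P₁ = 0.1234.

0.1234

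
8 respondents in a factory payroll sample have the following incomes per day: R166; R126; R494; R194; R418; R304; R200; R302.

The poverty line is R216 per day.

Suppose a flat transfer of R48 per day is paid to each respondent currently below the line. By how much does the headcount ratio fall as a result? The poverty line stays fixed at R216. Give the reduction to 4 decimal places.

Before: below the line — R126, R166, R194, R200; headcount ratio = 0.500000.
After the R48 transfer: below the line — R174, R214; headcount ratio = 0.250000.
Reduction = 0.500000 − 0.250000 = 0.2500.

0.2500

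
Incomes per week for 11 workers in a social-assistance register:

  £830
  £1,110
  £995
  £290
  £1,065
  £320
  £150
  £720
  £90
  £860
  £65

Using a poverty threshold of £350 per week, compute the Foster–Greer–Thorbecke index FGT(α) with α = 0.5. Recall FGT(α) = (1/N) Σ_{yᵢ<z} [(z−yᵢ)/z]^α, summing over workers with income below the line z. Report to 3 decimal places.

Below the line: £65, £90, £150, £290, £320 (q = 5 of N = 11).
Normalized shortfalls: (350−65)/350 = 0.8143; (350−90)/350 = 0.7429; (350−150)/350 = 0.5714; (350−290)/350 = 0.1714; (350−320)/350 = 0.0857.
Raised to α = 0.5: 0.90238; 0.86189; 0.75593; 0.41404; 0.29277.
Sum = 3.227008; FGT(0.5) = 3.227008 / 11 = 0.293.

0.293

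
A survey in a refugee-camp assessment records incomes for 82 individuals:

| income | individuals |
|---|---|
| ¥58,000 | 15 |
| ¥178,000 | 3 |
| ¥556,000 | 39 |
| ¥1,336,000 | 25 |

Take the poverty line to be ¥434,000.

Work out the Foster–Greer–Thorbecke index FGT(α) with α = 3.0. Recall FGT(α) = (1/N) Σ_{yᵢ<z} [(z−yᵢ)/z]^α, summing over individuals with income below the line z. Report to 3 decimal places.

0.126

Below z: 15×¥58,000, 3×¥178,000 (q = 18 of N = 82).
Normalized shortfalls: (434000−58000)/434000 = 0.8664 (×15); (434000−178000)/434000 = 0.5899 (×3).
Raised to α = 3.0: 0.65027 (×15); 0.20523 (×3).
Sum = 10.369768; FGT(3.0) = 10.369768 / 82 = 0.126.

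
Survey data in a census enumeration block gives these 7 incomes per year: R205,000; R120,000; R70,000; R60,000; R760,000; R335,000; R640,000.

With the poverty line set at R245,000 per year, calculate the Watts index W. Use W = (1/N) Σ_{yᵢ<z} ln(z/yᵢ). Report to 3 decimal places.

Incomes under z: R60,000, R70,000, R120,000, R205,000 (q = 4 of N = 7).
Log gaps: ln(245000/60000) = 1.4069; ln(245000/70000) = 1.2528; ln(245000/120000) = 0.7138; ln(245000/205000) = 0.1782.
W = 3.551691 / 7 = 0.507.

0.507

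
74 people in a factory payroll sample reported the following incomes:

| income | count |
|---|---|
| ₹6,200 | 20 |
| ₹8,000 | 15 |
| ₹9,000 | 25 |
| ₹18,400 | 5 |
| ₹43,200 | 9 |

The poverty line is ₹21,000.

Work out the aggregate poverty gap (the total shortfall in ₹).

Incomes under z: 20×₹6,200, 15×₹8,000, 25×₹9,000, 5×₹18,400 (q = 65 of N = 74).
Individual gaps: 20×(21000−6200) = 296000; 15×(21000−8000) = 195000; 25×(21000−9000) = 300000; 5×(21000−18400) = 13000.
Aggregate gap = ₹804,000.

₹804,000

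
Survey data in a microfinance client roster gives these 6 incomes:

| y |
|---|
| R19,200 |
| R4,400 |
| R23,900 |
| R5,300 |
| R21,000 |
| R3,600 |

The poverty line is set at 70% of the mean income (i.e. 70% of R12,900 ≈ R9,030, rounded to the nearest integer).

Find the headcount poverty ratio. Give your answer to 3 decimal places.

0.500

3 of the 6 respondents have income below R9,030.
H = 3/6 = 0.500.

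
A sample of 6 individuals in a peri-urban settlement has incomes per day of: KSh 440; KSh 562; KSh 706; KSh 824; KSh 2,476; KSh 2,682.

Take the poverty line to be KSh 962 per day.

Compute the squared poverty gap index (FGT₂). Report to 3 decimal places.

Below z: KSh 440, KSh 562, KSh 706, KSh 824 (q = 4 of N = 6).
Relative gaps: (962−440)/962 = 0.5426; (962−562)/962 = 0.4158; (962−706)/962 = 0.2661; (962−824)/962 = 0.1435.
Squared: 0.2944; 0.1729; 0.0708; 0.0206.
Sum = 0.558720; P₂ = 0.558720 / 6 = 0.093.

0.093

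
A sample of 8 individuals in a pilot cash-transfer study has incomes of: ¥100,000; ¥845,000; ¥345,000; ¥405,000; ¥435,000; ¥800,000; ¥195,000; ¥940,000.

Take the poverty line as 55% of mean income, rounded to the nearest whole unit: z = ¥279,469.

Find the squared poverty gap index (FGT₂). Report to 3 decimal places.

Below the line: ¥100,000, ¥195,000 (q = 2 of N = 8).
Normalized shortfalls: (279469−100000)/279469 = 0.6422; (279469−195000)/279469 = 0.3022.
Squared: 0.4124; 0.0914.
Sum = 0.503747; P₂ = 0.503747 / 8 = 0.063.

0.063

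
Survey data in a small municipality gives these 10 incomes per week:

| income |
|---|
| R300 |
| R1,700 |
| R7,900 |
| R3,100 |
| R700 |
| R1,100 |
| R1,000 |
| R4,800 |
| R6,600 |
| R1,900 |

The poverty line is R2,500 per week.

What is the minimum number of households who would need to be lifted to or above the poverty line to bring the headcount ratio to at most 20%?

4

6 of the 10 households are poor, so H = 6/10 = 0.600.
A headcount ratio of at most 20% allows at most ⌊0.20 × 10⌋ = 2 poor households.
So at least 6 − 2 = 4 must be lifted.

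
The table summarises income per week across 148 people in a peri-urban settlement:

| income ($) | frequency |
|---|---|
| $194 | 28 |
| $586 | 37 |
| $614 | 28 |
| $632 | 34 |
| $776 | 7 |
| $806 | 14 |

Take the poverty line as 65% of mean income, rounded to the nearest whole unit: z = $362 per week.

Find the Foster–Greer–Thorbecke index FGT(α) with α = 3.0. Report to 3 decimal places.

Below the line: 28×$194 (q = 28 of N = 148).
Normalized shortfalls: (362−194)/362 = 0.4641 (×28).
Raised to α = 3.0: 0.09995 (×28).
Sum = 2.798725; FGT(3.0) = 2.798725 / 148 = 0.019.

0.019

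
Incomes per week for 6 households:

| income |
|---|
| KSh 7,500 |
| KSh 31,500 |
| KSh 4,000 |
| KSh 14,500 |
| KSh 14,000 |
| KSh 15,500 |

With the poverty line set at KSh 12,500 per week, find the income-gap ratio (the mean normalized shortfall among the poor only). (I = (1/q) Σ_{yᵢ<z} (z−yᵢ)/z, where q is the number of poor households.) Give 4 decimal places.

Below the line: KSh 4,000, KSh 7,500 (q = 2 of N = 6).
Shortfall ratios (z−y)/z: 0.6800, 0.4000; sum = 1.080000.
The income-gap ratio divides by q (the poor only): 1.080000 / 2 = 0.5400.

0.5400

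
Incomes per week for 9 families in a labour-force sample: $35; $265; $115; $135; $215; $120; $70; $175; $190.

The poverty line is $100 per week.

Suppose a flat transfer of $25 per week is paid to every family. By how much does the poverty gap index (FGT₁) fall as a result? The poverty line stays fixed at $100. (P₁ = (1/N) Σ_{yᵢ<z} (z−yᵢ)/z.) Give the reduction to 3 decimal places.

0.056

Before: below the line — $35, $70; poverty gap index (FGT₁) = 0.10556.
After the $25 transfer: below the line — $60, $95; poverty gap index (FGT₁) = 0.05000.
Reduction = 0.10556 − 0.05000 = 0.056.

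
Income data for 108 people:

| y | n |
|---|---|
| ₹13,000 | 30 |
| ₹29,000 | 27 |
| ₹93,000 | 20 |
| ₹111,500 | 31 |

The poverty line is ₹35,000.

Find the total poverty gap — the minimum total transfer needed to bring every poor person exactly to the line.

₹822,000

Poor units: 30×₹13,000, 27×₹29,000 (q = 57 of N = 108).
Individual gaps: 30×(35000−13000) = 660000; 27×(35000−29000) = 162000.
Aggregate gap = ₹822,000.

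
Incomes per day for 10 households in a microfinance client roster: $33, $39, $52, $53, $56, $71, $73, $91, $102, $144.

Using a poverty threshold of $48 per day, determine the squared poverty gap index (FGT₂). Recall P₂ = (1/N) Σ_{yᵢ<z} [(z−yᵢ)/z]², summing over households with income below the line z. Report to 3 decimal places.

0.013

Poor units: $33, $39 (q = 2 of N = 10).
Relative gaps: (48−33)/48 = 0.3125; (48−39)/48 = 0.1875.
Squared: 0.0977; 0.0352.
Sum = 0.132812; P₂ = 0.132812 / 10 = 0.013.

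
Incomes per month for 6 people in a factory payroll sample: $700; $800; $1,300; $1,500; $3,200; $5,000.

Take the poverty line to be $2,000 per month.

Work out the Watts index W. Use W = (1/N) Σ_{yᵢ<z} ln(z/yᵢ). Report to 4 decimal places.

0.4474

Below z: $700, $800, $1,300, $1,500 (q = 4 of N = 6).
Log shortfalls: ln(2000/700) = 1.0498; ln(2000/800) = 0.9163; ln(2000/1300) = 0.4308; ln(2000/1500) = 0.2877.
W = 2.684578 / 6 = 0.4474.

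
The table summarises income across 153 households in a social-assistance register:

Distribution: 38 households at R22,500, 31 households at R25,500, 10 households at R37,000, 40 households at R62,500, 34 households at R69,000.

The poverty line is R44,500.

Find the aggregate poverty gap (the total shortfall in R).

R1,500,000

Below z: 38×R22,500, 31×R25,500, 10×R37,000 (q = 79 of N = 153).
Individual gaps: 38×(44500−22500) = 836000; 31×(44500−25500) = 589000; 10×(44500−37000) = 75000.
Aggregate gap = R1,500,000.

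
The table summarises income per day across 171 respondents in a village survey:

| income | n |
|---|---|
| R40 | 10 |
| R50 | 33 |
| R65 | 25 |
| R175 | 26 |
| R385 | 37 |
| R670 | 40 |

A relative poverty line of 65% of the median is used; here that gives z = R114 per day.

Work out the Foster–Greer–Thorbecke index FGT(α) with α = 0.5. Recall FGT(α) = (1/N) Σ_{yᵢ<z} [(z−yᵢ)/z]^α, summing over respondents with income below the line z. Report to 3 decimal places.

0.288

Poor units: 10×R40, 33×R50, 25×R65 (q = 68 of N = 171).
Relative gaps: (114−40)/114 = 0.6491 (×10); (114−50)/114 = 0.5614 (×33); (114−65)/114 = 0.4298 (×25).
Raised to α = 0.5: 0.80568 (×10); 0.74927 (×33); 0.65561 (×25).
Sum = 49.172933; FGT(0.5) = 49.172933 / 171 = 0.288.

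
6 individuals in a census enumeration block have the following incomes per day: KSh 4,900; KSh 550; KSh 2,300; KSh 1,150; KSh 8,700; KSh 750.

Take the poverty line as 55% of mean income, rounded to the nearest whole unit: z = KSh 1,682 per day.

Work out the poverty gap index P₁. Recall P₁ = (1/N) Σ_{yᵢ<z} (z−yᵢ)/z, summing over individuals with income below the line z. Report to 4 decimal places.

0.2572

Below the line: KSh 550, KSh 750, KSh 1,150 (q = 3 of N = 6).
Shortfall ratios: (1682−550)/1682 = 0.6730; (1682−750)/1682 = 0.5541; (1682−1150)/1682 = 0.3163.
Sum of shortfalls = 1.543401; P₁ averages over all N: 1.543401 / 6 = 0.2572.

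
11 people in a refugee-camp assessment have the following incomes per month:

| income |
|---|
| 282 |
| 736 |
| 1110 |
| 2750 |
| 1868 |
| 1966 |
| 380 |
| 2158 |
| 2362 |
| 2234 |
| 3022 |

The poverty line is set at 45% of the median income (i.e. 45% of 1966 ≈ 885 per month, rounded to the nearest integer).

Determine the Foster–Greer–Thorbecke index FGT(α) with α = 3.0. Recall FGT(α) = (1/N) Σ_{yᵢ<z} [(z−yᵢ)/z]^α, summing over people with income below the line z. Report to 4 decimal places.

0.0461

Incomes under z: 282, 380, 736 (q = 3 of N = 11).
Normalized shortfalls: (885−282)/885 = 0.6814; (885−380)/885 = 0.5706; (885−736)/885 = 0.1684.
Raised to α = 3.0: 0.31632; 0.18580; 0.00477.
Sum = 0.506888; FGT(3.0) = 0.506888 / 11 = 0.0461.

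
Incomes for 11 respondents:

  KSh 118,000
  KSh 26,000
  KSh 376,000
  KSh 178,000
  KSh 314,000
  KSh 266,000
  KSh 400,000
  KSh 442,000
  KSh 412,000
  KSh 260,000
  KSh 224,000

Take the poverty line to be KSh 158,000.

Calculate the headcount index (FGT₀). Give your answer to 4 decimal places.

0.1818

2 of the 11 respondents have income below KSh 158,000.
H = 2/11 = 0.1818.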